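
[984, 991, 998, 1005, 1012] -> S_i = 984 + 7*i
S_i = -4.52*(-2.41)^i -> [-4.52, 10.89, -26.25, 63.27, -152.48]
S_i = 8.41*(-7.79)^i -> [8.41, -65.51, 510.35, -3975.65, 30970.33]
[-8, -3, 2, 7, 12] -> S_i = -8 + 5*i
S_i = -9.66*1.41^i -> [-9.66, -13.62, -19.21, -27.08, -38.18]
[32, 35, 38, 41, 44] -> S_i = 32 + 3*i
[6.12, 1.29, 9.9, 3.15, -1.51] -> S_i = Random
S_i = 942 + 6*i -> [942, 948, 954, 960, 966]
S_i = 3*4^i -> [3, 12, 48, 192, 768]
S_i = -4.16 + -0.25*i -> [-4.16, -4.41, -4.66, -4.91, -5.16]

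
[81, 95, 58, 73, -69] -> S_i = Random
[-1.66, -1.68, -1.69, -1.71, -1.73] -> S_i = -1.66*1.01^i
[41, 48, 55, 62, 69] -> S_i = 41 + 7*i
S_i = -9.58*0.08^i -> [-9.58, -0.77, -0.06, -0.0, -0.0]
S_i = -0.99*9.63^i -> [-0.99, -9.53, -91.81, -884.13, -8514.13]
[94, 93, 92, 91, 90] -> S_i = 94 + -1*i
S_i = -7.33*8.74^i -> [-7.33, -64.06, -559.92, -4893.71, -42771.03]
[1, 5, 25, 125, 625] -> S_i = 1*5^i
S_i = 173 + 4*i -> [173, 177, 181, 185, 189]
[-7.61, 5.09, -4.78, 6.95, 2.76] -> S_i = Random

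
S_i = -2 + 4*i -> [-2, 2, 6, 10, 14]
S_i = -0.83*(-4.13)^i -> [-0.83, 3.43, -14.16, 58.47, -241.48]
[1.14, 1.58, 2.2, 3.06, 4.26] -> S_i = 1.14*1.39^i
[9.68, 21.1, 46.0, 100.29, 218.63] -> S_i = 9.68*2.18^i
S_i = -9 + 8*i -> [-9, -1, 7, 15, 23]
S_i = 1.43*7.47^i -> [1.43, 10.68, 79.8, 596.07, 4452.65]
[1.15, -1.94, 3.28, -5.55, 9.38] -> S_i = 1.15*(-1.69)^i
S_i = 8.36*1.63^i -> [8.36, 13.63, 22.21, 36.21, 59.01]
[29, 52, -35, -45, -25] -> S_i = Random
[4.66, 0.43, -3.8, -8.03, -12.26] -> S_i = 4.66 + -4.23*i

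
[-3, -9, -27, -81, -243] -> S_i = -3*3^i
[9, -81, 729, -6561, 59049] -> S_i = 9*-9^i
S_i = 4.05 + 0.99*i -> [4.05, 5.04, 6.03, 7.02, 8.01]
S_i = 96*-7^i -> [96, -672, 4704, -32928, 230496]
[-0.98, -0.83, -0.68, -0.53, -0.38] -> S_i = -0.98 + 0.15*i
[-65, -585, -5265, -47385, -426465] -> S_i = -65*9^i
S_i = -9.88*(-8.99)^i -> [-9.88, 88.82, -798.5, 7178.54, -64535.06]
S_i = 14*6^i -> [14, 84, 504, 3024, 18144]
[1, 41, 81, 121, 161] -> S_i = 1 + 40*i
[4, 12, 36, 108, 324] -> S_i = 4*3^i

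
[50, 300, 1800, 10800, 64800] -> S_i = 50*6^i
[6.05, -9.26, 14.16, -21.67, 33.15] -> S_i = 6.05*(-1.53)^i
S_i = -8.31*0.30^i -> [-8.31, -2.49, -0.75, -0.22, -0.07]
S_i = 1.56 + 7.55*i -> [1.56, 9.11, 16.66, 24.21, 31.76]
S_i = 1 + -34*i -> [1, -33, -67, -101, -135]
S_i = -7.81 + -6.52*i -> [-7.81, -14.33, -20.85, -27.37, -33.89]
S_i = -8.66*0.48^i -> [-8.66, -4.16, -2.0, -0.96, -0.46]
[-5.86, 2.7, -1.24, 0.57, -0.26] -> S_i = -5.86*(-0.46)^i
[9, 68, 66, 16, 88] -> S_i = Random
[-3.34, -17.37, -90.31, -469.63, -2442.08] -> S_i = -3.34*5.20^i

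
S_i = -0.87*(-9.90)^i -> [-0.87, 8.61, -85.27, 844.16, -8357.19]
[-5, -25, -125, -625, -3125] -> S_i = -5*5^i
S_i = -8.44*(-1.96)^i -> [-8.44, 16.54, -32.42, 63.55, -124.56]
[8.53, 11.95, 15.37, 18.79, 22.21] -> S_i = 8.53 + 3.42*i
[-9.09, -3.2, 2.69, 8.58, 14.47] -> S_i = -9.09 + 5.89*i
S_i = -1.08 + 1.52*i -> [-1.08, 0.44, 1.96, 3.48, 5.0]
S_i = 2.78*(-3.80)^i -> [2.78, -10.56, 40.14, -152.54, 579.67]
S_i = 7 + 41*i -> [7, 48, 89, 130, 171]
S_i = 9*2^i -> [9, 18, 36, 72, 144]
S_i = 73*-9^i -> [73, -657, 5913, -53217, 478953]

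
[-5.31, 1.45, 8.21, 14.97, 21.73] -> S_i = -5.31 + 6.76*i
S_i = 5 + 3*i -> [5, 8, 11, 14, 17]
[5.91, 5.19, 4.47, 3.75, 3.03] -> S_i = 5.91 + -0.72*i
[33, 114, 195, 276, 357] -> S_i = 33 + 81*i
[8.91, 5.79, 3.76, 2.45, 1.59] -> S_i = 8.91*0.65^i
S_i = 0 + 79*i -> [0, 79, 158, 237, 316]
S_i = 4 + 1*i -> [4, 5, 6, 7, 8]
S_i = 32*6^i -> [32, 192, 1152, 6912, 41472]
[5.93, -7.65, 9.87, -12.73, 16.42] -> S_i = 5.93*(-1.29)^i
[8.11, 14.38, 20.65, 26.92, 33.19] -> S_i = 8.11 + 6.27*i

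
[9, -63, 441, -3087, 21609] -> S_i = 9*-7^i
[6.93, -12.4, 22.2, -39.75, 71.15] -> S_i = 6.93*(-1.79)^i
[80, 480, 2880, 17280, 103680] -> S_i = 80*6^i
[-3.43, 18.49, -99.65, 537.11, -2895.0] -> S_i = -3.43*(-5.39)^i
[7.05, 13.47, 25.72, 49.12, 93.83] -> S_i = 7.05*1.91^i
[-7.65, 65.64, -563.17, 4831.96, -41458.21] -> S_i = -7.65*(-8.58)^i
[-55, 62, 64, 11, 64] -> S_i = Random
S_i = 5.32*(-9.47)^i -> [5.32, -50.38, 477.1, -4518.16, 42786.97]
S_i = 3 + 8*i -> [3, 11, 19, 27, 35]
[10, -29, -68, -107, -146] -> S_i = 10 + -39*i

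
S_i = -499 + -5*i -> [-499, -504, -509, -514, -519]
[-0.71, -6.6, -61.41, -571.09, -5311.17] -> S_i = -0.71*9.30^i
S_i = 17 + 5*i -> [17, 22, 27, 32, 37]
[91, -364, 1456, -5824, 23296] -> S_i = 91*-4^i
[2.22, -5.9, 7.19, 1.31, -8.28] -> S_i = Random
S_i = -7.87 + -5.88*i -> [-7.87, -13.75, -19.63, -25.51, -31.39]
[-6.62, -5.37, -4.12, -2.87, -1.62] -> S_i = -6.62 + 1.25*i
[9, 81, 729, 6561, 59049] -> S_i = 9*9^i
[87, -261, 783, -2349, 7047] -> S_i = 87*-3^i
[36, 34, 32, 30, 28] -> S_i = 36 + -2*i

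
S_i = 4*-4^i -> [4, -16, 64, -256, 1024]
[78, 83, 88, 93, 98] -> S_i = 78 + 5*i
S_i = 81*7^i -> [81, 567, 3969, 27783, 194481]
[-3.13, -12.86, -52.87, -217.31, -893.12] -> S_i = -3.13*4.11^i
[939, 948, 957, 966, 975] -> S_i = 939 + 9*i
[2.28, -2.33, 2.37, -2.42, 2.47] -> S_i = 2.28*(-1.02)^i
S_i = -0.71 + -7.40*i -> [-0.71, -8.11, -15.51, -22.91, -30.31]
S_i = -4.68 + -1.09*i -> [-4.68, -5.77, -6.86, -7.95, -9.04]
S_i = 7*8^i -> [7, 56, 448, 3584, 28672]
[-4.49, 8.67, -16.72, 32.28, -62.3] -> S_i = -4.49*(-1.93)^i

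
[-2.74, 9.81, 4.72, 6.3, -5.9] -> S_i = Random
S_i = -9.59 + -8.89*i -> [-9.59, -18.48, -27.37, -36.26, -45.15]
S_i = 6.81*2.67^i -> [6.81, 18.18, 48.55, 129.62, 346.09]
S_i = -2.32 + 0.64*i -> [-2.32, -1.68, -1.04, -0.4, 0.24]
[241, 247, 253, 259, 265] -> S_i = 241 + 6*i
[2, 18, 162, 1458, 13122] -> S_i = 2*9^i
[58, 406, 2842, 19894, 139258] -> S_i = 58*7^i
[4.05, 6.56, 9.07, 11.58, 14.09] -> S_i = 4.05 + 2.51*i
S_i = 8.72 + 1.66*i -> [8.72, 10.38, 12.04, 13.7, 15.36]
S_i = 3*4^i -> [3, 12, 48, 192, 768]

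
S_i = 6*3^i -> [6, 18, 54, 162, 486]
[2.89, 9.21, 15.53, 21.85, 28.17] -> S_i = 2.89 + 6.32*i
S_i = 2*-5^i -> [2, -10, 50, -250, 1250]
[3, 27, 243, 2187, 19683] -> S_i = 3*9^i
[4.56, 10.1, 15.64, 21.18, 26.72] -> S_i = 4.56 + 5.54*i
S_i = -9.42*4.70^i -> [-9.42, -44.27, -208.09, -978.01, -4596.66]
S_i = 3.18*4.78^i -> [3.18, 15.2, 72.66, 347.3, 1660.12]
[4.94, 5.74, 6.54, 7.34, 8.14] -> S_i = 4.94 + 0.80*i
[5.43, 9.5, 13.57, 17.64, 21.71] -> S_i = 5.43 + 4.07*i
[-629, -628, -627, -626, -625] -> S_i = -629 + 1*i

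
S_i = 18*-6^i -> [18, -108, 648, -3888, 23328]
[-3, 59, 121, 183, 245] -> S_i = -3 + 62*i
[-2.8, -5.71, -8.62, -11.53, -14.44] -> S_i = -2.80 + -2.91*i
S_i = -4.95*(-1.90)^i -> [-4.95, 9.4, -17.87, 33.95, -64.51]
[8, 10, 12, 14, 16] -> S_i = 8 + 2*i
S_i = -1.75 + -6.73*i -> [-1.75, -8.48, -15.21, -21.94, -28.67]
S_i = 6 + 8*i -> [6, 14, 22, 30, 38]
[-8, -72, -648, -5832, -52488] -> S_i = -8*9^i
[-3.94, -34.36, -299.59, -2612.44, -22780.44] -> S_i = -3.94*8.72^i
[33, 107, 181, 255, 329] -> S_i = 33 + 74*i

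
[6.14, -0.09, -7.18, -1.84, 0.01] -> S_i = Random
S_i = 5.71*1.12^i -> [5.71, 6.4, 7.16, 8.02, 8.98]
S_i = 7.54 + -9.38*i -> [7.54, -1.84, -11.22, -20.6, -29.98]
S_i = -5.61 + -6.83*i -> [-5.61, -12.44, -19.27, -26.1, -32.93]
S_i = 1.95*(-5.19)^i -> [1.95, -10.12, 52.53, -272.61, 1414.83]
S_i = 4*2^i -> [4, 8, 16, 32, 64]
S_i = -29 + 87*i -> [-29, 58, 145, 232, 319]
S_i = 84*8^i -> [84, 672, 5376, 43008, 344064]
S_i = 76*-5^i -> [76, -380, 1900, -9500, 47500]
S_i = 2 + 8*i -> [2, 10, 18, 26, 34]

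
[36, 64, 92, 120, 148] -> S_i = 36 + 28*i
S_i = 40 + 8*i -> [40, 48, 56, 64, 72]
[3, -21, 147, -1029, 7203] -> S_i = 3*-7^i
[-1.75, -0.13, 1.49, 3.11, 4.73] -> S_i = -1.75 + 1.62*i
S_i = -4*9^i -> [-4, -36, -324, -2916, -26244]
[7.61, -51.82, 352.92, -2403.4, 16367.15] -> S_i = 7.61*(-6.81)^i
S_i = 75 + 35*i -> [75, 110, 145, 180, 215]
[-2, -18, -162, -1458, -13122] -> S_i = -2*9^i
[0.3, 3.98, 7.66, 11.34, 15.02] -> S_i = 0.30 + 3.68*i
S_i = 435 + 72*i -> [435, 507, 579, 651, 723]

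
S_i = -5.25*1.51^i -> [-5.25, -7.93, -11.97, -18.08, -27.29]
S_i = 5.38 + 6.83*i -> [5.38, 12.21, 19.04, 25.87, 32.7]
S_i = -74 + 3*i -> [-74, -71, -68, -65, -62]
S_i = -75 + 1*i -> [-75, -74, -73, -72, -71]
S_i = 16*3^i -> [16, 48, 144, 432, 1296]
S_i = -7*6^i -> [-7, -42, -252, -1512, -9072]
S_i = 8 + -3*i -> [8, 5, 2, -1, -4]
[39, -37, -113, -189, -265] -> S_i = 39 + -76*i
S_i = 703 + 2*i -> [703, 705, 707, 709, 711]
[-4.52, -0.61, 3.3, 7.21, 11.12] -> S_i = -4.52 + 3.91*i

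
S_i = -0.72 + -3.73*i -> [-0.72, -4.45, -8.18, -11.91, -15.64]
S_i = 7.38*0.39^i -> [7.38, 2.88, 1.12, 0.44, 0.17]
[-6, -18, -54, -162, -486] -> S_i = -6*3^i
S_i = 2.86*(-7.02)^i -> [2.86, -20.08, 140.94, -989.41, 6945.68]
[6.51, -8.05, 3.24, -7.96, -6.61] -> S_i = Random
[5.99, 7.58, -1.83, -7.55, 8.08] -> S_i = Random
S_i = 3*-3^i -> [3, -9, 27, -81, 243]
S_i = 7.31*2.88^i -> [7.31, 21.05, 60.63, 174.62, 502.91]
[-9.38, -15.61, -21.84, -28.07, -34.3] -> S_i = -9.38 + -6.23*i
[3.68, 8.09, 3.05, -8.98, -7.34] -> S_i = Random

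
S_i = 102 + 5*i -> [102, 107, 112, 117, 122]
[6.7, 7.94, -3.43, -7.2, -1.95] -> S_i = Random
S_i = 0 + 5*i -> [0, 5, 10, 15, 20]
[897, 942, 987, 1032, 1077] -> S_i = 897 + 45*i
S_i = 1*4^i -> [1, 4, 16, 64, 256]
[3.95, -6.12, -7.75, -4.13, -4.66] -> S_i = Random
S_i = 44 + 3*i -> [44, 47, 50, 53, 56]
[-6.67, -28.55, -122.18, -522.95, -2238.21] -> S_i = -6.67*4.28^i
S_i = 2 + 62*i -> [2, 64, 126, 188, 250]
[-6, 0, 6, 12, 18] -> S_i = -6 + 6*i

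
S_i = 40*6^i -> [40, 240, 1440, 8640, 51840]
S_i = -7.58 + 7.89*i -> [-7.58, 0.31, 8.2, 16.09, 23.98]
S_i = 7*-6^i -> [7, -42, 252, -1512, 9072]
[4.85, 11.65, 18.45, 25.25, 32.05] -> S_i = 4.85 + 6.80*i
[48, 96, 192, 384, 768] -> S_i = 48*2^i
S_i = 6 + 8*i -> [6, 14, 22, 30, 38]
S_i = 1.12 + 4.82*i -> [1.12, 5.94, 10.76, 15.58, 20.4]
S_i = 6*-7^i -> [6, -42, 294, -2058, 14406]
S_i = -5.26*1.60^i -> [-5.26, -8.42, -13.47, -21.54, -34.47]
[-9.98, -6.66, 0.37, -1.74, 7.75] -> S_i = Random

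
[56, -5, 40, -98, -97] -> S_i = Random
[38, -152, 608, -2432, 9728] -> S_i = 38*-4^i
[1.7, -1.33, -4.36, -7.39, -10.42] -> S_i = 1.70 + -3.03*i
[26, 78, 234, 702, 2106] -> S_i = 26*3^i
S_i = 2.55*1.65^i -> [2.55, 4.21, 6.94, 11.45, 18.9]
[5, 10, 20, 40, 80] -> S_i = 5*2^i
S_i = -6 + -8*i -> [-6, -14, -22, -30, -38]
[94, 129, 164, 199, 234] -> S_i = 94 + 35*i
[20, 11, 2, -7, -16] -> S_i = 20 + -9*i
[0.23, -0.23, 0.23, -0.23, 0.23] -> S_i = 0.23*(-1.00)^i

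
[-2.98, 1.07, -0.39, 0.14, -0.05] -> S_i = -2.98*(-0.36)^i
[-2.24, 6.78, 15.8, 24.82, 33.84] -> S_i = -2.24 + 9.02*i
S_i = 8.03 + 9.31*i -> [8.03, 17.34, 26.65, 35.96, 45.27]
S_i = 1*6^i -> [1, 6, 36, 216, 1296]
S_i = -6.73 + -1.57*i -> [-6.73, -8.3, -9.87, -11.44, -13.01]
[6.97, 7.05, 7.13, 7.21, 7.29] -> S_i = 6.97 + 0.08*i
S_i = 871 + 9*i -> [871, 880, 889, 898, 907]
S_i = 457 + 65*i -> [457, 522, 587, 652, 717]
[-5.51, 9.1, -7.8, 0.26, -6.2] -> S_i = Random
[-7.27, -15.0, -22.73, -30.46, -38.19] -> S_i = -7.27 + -7.73*i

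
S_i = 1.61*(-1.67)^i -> [1.61, -2.69, 4.49, -7.5, 12.52]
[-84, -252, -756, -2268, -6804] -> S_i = -84*3^i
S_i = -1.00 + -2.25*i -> [-1.0, -3.25, -5.5, -7.75, -10.0]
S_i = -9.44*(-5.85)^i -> [-9.44, 55.22, -323.06, 1889.9, -11055.93]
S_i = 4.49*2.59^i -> [4.49, 11.63, 30.12, 78.01, 202.04]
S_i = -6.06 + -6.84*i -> [-6.06, -12.9, -19.74, -26.58, -33.42]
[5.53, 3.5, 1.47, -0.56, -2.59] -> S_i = 5.53 + -2.03*i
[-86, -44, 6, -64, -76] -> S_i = Random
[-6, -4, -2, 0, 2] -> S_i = -6 + 2*i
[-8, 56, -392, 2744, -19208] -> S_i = -8*-7^i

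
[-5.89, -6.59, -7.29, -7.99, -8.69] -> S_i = -5.89 + -0.70*i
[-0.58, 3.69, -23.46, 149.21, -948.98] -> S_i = -0.58*(-6.36)^i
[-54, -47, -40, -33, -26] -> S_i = -54 + 7*i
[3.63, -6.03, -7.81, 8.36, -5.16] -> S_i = Random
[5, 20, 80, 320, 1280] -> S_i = 5*4^i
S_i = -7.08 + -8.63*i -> [-7.08, -15.71, -24.34, -32.97, -41.6]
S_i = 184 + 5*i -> [184, 189, 194, 199, 204]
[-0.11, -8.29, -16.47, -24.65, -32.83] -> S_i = -0.11 + -8.18*i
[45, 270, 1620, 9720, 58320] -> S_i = 45*6^i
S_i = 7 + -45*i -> [7, -38, -83, -128, -173]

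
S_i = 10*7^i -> [10, 70, 490, 3430, 24010]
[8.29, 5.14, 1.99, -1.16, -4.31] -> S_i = 8.29 + -3.15*i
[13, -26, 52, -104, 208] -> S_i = 13*-2^i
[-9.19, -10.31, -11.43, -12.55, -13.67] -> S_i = -9.19 + -1.12*i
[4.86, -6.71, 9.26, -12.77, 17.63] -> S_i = 4.86*(-1.38)^i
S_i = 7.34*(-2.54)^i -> [7.34, -18.64, 47.35, -120.28, 305.51]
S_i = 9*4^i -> [9, 36, 144, 576, 2304]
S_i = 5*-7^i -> [5, -35, 245, -1715, 12005]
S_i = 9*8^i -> [9, 72, 576, 4608, 36864]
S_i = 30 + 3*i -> [30, 33, 36, 39, 42]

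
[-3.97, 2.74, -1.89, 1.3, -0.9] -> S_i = -3.97*(-0.69)^i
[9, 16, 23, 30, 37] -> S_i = 9 + 7*i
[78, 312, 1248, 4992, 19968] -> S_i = 78*4^i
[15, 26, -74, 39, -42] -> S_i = Random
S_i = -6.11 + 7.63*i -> [-6.11, 1.52, 9.15, 16.78, 24.41]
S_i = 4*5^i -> [4, 20, 100, 500, 2500]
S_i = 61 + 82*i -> [61, 143, 225, 307, 389]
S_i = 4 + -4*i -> [4, 0, -4, -8, -12]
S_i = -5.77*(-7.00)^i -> [-5.77, 40.39, -282.73, 1979.11, -13853.77]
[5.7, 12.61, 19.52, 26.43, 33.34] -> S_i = 5.70 + 6.91*i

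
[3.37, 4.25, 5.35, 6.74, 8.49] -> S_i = 3.37*1.26^i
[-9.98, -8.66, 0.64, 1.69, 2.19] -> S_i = Random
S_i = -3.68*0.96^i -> [-3.68, -3.53, -3.39, -3.26, -3.13]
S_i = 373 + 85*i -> [373, 458, 543, 628, 713]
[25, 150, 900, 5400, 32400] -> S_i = 25*6^i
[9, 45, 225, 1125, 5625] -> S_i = 9*5^i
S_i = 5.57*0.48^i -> [5.57, 2.67, 1.28, 0.62, 0.3]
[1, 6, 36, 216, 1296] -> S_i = 1*6^i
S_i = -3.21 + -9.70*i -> [-3.21, -12.91, -22.61, -32.31, -42.01]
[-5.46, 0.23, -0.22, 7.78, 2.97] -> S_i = Random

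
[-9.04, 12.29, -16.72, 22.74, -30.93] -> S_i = -9.04*(-1.36)^i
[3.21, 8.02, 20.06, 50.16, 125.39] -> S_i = 3.21*2.50^i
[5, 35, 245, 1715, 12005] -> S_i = 5*7^i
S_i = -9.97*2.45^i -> [-9.97, -24.43, -59.84, -146.62, -359.22]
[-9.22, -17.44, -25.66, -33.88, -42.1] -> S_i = -9.22 + -8.22*i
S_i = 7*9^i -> [7, 63, 567, 5103, 45927]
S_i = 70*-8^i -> [70, -560, 4480, -35840, 286720]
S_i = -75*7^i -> [-75, -525, -3675, -25725, -180075]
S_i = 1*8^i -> [1, 8, 64, 512, 4096]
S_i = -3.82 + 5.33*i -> [-3.82, 1.51, 6.84, 12.17, 17.5]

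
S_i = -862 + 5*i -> [-862, -857, -852, -847, -842]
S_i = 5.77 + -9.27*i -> [5.77, -3.5, -12.77, -22.04, -31.31]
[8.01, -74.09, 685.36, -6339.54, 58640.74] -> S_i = 8.01*(-9.25)^i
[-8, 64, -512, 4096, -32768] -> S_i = -8*-8^i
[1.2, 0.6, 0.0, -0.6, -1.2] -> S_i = 1.20 + -0.60*i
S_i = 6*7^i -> [6, 42, 294, 2058, 14406]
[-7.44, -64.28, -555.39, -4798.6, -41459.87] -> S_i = -7.44*8.64^i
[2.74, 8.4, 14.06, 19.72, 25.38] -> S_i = 2.74 + 5.66*i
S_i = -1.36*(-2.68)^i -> [-1.36, 3.64, -9.77, 26.18, -70.16]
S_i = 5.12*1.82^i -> [5.12, 9.32, 16.96, 30.87, 56.18]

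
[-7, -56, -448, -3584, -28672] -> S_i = -7*8^i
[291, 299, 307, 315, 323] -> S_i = 291 + 8*i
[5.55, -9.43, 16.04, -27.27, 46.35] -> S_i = 5.55*(-1.70)^i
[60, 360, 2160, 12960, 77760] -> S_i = 60*6^i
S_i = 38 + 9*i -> [38, 47, 56, 65, 74]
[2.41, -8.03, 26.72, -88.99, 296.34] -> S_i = 2.41*(-3.33)^i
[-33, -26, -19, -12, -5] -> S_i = -33 + 7*i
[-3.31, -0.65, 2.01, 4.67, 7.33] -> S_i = -3.31 + 2.66*i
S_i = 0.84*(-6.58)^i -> [0.84, -5.53, 36.37, -239.31, 1574.65]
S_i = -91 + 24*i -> [-91, -67, -43, -19, 5]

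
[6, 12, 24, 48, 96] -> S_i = 6*2^i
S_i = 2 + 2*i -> [2, 4, 6, 8, 10]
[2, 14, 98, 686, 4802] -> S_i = 2*7^i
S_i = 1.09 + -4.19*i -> [1.09, -3.1, -7.29, -11.48, -15.67]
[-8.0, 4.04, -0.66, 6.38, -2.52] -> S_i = Random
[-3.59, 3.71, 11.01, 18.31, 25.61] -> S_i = -3.59 + 7.30*i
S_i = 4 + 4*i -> [4, 8, 12, 16, 20]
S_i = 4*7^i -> [4, 28, 196, 1372, 9604]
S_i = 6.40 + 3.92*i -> [6.4, 10.32, 14.24, 18.16, 22.08]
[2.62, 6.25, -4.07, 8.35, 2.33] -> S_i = Random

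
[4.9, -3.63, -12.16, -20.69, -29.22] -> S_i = 4.90 + -8.53*i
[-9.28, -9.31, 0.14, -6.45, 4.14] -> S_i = Random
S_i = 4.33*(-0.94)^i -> [4.33, -4.07, 3.83, -3.6, 3.38]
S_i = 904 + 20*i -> [904, 924, 944, 964, 984]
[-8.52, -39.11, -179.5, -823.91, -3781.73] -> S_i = -8.52*4.59^i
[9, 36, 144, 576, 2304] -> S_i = 9*4^i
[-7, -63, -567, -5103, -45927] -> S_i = -7*9^i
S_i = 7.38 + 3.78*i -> [7.38, 11.16, 14.94, 18.72, 22.5]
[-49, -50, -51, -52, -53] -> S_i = -49 + -1*i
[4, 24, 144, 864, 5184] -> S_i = 4*6^i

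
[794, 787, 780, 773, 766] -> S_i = 794 + -7*i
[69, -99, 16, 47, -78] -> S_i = Random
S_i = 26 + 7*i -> [26, 33, 40, 47, 54]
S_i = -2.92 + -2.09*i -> [-2.92, -5.01, -7.1, -9.19, -11.28]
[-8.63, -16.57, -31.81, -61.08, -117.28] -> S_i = -8.63*1.92^i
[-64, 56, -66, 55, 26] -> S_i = Random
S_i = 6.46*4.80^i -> [6.46, 31.01, 148.84, 714.42, 3429.24]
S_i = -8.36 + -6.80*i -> [-8.36, -15.16, -21.96, -28.76, -35.56]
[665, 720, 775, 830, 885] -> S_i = 665 + 55*i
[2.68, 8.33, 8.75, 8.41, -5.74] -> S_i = Random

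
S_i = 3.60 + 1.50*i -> [3.6, 5.1, 6.6, 8.1, 9.6]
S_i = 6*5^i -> [6, 30, 150, 750, 3750]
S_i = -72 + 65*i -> [-72, -7, 58, 123, 188]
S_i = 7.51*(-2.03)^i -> [7.51, -15.25, 30.95, -62.82, 127.53]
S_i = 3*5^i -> [3, 15, 75, 375, 1875]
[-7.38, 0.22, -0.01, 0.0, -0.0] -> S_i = -7.38*(-0.03)^i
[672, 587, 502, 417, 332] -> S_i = 672 + -85*i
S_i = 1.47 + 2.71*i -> [1.47, 4.18, 6.89, 9.6, 12.31]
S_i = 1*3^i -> [1, 3, 9, 27, 81]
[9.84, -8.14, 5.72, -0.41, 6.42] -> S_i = Random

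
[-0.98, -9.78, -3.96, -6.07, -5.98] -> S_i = Random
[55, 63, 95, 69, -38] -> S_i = Random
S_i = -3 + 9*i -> [-3, 6, 15, 24, 33]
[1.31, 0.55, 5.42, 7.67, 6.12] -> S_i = Random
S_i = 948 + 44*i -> [948, 992, 1036, 1080, 1124]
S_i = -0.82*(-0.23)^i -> [-0.82, 0.19, -0.04, 0.01, -0.0]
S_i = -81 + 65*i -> [-81, -16, 49, 114, 179]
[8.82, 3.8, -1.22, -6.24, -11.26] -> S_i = 8.82 + -5.02*i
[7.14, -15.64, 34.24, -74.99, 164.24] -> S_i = 7.14*(-2.19)^i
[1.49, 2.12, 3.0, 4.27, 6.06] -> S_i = 1.49*1.42^i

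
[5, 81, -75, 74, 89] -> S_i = Random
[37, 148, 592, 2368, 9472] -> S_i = 37*4^i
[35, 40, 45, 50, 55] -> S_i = 35 + 5*i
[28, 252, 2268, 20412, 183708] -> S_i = 28*9^i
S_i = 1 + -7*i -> [1, -6, -13, -20, -27]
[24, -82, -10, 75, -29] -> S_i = Random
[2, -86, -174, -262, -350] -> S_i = 2 + -88*i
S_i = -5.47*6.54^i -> [-5.47, -35.77, -233.96, -1530.1, -10006.87]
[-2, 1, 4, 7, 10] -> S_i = -2 + 3*i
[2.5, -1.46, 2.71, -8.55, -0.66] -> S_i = Random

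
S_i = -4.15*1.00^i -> [-4.15, -4.15, -4.15, -4.15, -4.15]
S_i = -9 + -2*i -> [-9, -11, -13, -15, -17]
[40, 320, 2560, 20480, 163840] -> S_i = 40*8^i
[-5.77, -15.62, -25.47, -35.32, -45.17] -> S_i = -5.77 + -9.85*i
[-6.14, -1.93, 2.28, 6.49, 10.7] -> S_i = -6.14 + 4.21*i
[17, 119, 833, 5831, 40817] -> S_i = 17*7^i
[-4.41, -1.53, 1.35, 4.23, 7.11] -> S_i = -4.41 + 2.88*i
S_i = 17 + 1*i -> [17, 18, 19, 20, 21]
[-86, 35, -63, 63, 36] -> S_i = Random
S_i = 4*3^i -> [4, 12, 36, 108, 324]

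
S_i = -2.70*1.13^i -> [-2.7, -3.05, -3.45, -3.9, -4.4]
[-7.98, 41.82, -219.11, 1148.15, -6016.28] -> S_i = -7.98*(-5.24)^i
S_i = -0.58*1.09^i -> [-0.58, -0.63, -0.69, -0.75, -0.82]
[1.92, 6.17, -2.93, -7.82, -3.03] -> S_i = Random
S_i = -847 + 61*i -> [-847, -786, -725, -664, -603]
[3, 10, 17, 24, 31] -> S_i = 3 + 7*i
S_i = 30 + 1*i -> [30, 31, 32, 33, 34]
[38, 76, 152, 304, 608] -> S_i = 38*2^i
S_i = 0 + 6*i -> [0, 6, 12, 18, 24]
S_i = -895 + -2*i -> [-895, -897, -899, -901, -903]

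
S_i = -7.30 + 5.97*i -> [-7.3, -1.33, 4.64, 10.61, 16.58]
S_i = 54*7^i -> [54, 378, 2646, 18522, 129654]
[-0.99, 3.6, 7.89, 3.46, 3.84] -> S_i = Random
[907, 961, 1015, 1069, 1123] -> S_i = 907 + 54*i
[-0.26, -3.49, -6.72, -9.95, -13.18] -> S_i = -0.26 + -3.23*i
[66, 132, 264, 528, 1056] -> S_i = 66*2^i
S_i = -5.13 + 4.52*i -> [-5.13, -0.61, 3.91, 8.43, 12.95]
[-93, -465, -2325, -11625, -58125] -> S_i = -93*5^i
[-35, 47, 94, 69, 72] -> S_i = Random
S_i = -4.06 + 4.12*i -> [-4.06, 0.06, 4.18, 8.3, 12.42]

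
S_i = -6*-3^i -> [-6, 18, -54, 162, -486]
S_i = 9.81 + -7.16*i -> [9.81, 2.65, -4.51, -11.67, -18.83]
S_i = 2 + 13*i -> [2, 15, 28, 41, 54]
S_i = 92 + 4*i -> [92, 96, 100, 104, 108]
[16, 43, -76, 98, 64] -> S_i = Random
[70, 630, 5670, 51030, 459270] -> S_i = 70*9^i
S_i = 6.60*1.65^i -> [6.6, 10.89, 17.97, 29.65, 48.92]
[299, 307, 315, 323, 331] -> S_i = 299 + 8*i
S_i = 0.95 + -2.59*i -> [0.95, -1.64, -4.23, -6.82, -9.41]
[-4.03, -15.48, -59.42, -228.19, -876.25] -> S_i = -4.03*3.84^i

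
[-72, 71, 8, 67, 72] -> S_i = Random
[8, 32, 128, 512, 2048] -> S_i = 8*4^i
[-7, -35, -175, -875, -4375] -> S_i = -7*5^i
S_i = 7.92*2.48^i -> [7.92, 19.64, 48.71, 120.8, 299.59]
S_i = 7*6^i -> [7, 42, 252, 1512, 9072]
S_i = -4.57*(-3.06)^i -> [-4.57, 13.98, -42.79, 130.94, -400.68]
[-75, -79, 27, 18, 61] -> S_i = Random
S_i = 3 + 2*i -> [3, 5, 7, 9, 11]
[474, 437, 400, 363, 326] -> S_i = 474 + -37*i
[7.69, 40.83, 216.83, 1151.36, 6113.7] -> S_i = 7.69*5.31^i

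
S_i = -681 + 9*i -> [-681, -672, -663, -654, -645]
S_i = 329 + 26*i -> [329, 355, 381, 407, 433]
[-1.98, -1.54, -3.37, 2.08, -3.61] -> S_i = Random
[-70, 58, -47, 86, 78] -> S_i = Random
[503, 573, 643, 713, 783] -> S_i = 503 + 70*i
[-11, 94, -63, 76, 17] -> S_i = Random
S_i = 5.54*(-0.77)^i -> [5.54, -4.27, 3.28, -2.53, 1.95]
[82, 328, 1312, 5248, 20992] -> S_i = 82*4^i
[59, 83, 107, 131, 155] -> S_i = 59 + 24*i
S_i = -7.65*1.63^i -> [-7.65, -12.47, -20.33, -33.13, -54.0]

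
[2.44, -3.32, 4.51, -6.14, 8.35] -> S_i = 2.44*(-1.36)^i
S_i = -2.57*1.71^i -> [-2.57, -4.39, -7.51, -12.85, -21.97]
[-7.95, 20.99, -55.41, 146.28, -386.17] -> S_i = -7.95*(-2.64)^i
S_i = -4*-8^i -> [-4, 32, -256, 2048, -16384]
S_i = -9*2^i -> [-9, -18, -36, -72, -144]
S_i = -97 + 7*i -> [-97, -90, -83, -76, -69]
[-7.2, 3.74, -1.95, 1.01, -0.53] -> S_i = -7.20*(-0.52)^i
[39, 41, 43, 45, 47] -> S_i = 39 + 2*i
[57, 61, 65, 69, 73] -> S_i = 57 + 4*i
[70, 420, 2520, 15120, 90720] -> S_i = 70*6^i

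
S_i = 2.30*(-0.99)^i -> [2.3, -2.28, 2.25, -2.23, 2.21]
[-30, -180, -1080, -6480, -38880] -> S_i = -30*6^i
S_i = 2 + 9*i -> [2, 11, 20, 29, 38]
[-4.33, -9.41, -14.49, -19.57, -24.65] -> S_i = -4.33 + -5.08*i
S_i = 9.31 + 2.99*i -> [9.31, 12.3, 15.29, 18.28, 21.27]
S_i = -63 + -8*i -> [-63, -71, -79, -87, -95]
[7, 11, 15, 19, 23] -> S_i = 7 + 4*i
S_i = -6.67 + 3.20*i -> [-6.67, -3.47, -0.27, 2.93, 6.13]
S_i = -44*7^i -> [-44, -308, -2156, -15092, -105644]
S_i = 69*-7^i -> [69, -483, 3381, -23667, 165669]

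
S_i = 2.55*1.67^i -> [2.55, 4.26, 7.11, 11.88, 19.83]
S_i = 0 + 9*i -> [0, 9, 18, 27, 36]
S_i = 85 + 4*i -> [85, 89, 93, 97, 101]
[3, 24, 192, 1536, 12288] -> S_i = 3*8^i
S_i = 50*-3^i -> [50, -150, 450, -1350, 4050]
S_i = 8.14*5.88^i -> [8.14, 47.86, 281.44, 1654.84, 9730.47]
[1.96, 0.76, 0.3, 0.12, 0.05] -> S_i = 1.96*0.39^i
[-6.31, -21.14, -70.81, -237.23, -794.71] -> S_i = -6.31*3.35^i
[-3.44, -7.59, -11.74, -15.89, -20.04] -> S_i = -3.44 + -4.15*i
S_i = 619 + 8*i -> [619, 627, 635, 643, 651]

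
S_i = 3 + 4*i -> [3, 7, 11, 15, 19]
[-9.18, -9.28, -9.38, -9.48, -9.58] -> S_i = -9.18 + -0.10*i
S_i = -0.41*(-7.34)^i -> [-0.41, 3.01, -22.09, 162.13, -1190.06]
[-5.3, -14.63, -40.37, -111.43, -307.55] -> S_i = -5.30*2.76^i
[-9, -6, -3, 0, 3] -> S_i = -9 + 3*i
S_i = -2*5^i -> [-2, -10, -50, -250, -1250]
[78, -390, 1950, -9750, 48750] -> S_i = 78*-5^i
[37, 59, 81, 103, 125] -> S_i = 37 + 22*i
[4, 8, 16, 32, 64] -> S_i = 4*2^i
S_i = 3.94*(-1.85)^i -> [3.94, -7.29, 13.48, -24.95, 46.15]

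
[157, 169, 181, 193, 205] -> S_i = 157 + 12*i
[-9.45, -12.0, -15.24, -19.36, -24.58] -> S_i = -9.45*1.27^i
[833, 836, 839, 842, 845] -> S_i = 833 + 3*i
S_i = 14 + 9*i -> [14, 23, 32, 41, 50]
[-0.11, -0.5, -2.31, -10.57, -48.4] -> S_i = -0.11*4.58^i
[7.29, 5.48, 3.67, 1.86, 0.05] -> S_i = 7.29 + -1.81*i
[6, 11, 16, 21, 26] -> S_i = 6 + 5*i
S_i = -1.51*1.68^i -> [-1.51, -2.54, -4.26, -7.16, -12.03]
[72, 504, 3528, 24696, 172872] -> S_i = 72*7^i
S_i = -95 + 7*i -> [-95, -88, -81, -74, -67]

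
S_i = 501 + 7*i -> [501, 508, 515, 522, 529]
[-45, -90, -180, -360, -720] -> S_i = -45*2^i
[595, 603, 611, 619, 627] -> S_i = 595 + 8*i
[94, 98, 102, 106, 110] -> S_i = 94 + 4*i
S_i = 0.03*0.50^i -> [0.03, 0.02, 0.01, 0.0, 0.0]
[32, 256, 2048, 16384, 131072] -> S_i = 32*8^i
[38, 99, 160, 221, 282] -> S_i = 38 + 61*i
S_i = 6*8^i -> [6, 48, 384, 3072, 24576]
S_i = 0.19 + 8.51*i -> [0.19, 8.7, 17.21, 25.72, 34.23]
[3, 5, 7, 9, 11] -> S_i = 3 + 2*i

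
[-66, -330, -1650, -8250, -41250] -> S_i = -66*5^i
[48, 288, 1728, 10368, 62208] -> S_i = 48*6^i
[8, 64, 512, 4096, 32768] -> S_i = 8*8^i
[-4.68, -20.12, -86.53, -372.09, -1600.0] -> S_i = -4.68*4.30^i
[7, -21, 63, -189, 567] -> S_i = 7*-3^i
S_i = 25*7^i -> [25, 175, 1225, 8575, 60025]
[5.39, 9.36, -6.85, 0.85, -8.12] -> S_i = Random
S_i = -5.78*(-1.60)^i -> [-5.78, 9.25, -14.8, 23.67, -37.88]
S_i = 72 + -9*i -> [72, 63, 54, 45, 36]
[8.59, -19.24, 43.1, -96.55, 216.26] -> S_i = 8.59*(-2.24)^i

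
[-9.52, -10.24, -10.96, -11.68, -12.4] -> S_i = -9.52 + -0.72*i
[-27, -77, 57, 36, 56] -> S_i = Random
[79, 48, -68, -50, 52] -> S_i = Random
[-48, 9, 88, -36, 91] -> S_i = Random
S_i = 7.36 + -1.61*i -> [7.36, 5.75, 4.14, 2.53, 0.92]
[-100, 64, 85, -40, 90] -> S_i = Random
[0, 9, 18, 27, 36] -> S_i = 0 + 9*i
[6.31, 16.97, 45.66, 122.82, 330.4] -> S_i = 6.31*2.69^i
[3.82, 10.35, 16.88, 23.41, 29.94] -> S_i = 3.82 + 6.53*i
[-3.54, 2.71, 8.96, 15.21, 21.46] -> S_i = -3.54 + 6.25*i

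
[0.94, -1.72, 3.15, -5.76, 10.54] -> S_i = 0.94*(-1.83)^i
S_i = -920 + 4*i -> [-920, -916, -912, -908, -904]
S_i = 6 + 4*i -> [6, 10, 14, 18, 22]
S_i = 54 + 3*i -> [54, 57, 60, 63, 66]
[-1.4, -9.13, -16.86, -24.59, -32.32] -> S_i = -1.40 + -7.73*i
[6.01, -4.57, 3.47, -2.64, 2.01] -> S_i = 6.01*(-0.76)^i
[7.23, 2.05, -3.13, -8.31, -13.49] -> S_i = 7.23 + -5.18*i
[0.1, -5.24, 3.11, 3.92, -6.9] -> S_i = Random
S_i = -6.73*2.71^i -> [-6.73, -18.24, -49.43, -133.94, -362.99]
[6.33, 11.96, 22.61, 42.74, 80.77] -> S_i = 6.33*1.89^i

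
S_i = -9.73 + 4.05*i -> [-9.73, -5.68, -1.63, 2.42, 6.47]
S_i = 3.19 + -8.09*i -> [3.19, -4.9, -12.99, -21.08, -29.17]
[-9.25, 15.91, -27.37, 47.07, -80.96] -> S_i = -9.25*(-1.72)^i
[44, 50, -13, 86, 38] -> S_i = Random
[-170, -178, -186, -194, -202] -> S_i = -170 + -8*i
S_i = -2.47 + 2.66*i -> [-2.47, 0.19, 2.85, 5.51, 8.17]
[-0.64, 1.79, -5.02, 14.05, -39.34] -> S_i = -0.64*(-2.80)^i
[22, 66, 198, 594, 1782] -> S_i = 22*3^i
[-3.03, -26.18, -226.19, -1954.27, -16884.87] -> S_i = -3.03*8.64^i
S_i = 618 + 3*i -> [618, 621, 624, 627, 630]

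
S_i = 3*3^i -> [3, 9, 27, 81, 243]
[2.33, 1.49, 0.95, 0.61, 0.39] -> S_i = 2.33*0.64^i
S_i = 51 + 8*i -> [51, 59, 67, 75, 83]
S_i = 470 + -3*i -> [470, 467, 464, 461, 458]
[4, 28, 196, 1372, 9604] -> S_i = 4*7^i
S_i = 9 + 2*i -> [9, 11, 13, 15, 17]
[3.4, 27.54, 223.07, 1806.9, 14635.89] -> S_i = 3.40*8.10^i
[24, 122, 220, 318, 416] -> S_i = 24 + 98*i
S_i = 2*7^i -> [2, 14, 98, 686, 4802]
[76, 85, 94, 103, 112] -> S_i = 76 + 9*i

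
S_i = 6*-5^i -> [6, -30, 150, -750, 3750]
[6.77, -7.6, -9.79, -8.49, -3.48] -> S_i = Random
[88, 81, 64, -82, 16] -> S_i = Random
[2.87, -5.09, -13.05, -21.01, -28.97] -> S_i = 2.87 + -7.96*i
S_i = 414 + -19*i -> [414, 395, 376, 357, 338]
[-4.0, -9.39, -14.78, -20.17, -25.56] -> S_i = -4.00 + -5.39*i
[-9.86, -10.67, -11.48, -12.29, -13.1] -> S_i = -9.86 + -0.81*i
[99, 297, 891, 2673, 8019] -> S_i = 99*3^i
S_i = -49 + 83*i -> [-49, 34, 117, 200, 283]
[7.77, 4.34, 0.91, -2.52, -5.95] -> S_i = 7.77 + -3.43*i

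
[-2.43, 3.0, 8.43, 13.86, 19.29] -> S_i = -2.43 + 5.43*i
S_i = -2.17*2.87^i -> [-2.17, -6.23, -17.87, -51.3, -147.23]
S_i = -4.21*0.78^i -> [-4.21, -3.28, -2.56, -2.0, -1.56]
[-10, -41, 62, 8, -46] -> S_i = Random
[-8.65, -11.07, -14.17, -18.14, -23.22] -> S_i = -8.65*1.28^i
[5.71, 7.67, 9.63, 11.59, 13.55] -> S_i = 5.71 + 1.96*i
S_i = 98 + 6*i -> [98, 104, 110, 116, 122]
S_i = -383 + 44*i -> [-383, -339, -295, -251, -207]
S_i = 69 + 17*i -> [69, 86, 103, 120, 137]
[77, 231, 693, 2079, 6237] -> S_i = 77*3^i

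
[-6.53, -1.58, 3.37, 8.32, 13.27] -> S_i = -6.53 + 4.95*i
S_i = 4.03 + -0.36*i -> [4.03, 3.67, 3.31, 2.95, 2.59]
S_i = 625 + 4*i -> [625, 629, 633, 637, 641]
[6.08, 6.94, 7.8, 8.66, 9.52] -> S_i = 6.08 + 0.86*i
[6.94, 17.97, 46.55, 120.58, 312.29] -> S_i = 6.94*2.59^i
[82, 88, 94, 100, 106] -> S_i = 82 + 6*i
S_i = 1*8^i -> [1, 8, 64, 512, 4096]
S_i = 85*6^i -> [85, 510, 3060, 18360, 110160]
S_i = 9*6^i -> [9, 54, 324, 1944, 11664]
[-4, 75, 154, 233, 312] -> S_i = -4 + 79*i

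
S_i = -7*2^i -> [-7, -14, -28, -56, -112]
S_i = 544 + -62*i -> [544, 482, 420, 358, 296]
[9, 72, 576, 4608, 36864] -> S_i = 9*8^i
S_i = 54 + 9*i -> [54, 63, 72, 81, 90]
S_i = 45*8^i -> [45, 360, 2880, 23040, 184320]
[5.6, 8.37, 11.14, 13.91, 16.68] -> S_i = 5.60 + 2.77*i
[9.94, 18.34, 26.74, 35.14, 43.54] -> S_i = 9.94 + 8.40*i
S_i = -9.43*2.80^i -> [-9.43, -26.4, -73.93, -207.01, -579.62]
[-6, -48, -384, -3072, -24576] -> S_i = -6*8^i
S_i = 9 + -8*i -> [9, 1, -7, -15, -23]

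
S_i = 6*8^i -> [6, 48, 384, 3072, 24576]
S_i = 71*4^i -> [71, 284, 1136, 4544, 18176]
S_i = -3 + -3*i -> [-3, -6, -9, -12, -15]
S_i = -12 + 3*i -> [-12, -9, -6, -3, 0]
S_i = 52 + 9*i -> [52, 61, 70, 79, 88]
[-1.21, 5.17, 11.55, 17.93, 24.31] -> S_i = -1.21 + 6.38*i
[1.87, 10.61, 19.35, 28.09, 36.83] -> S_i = 1.87 + 8.74*i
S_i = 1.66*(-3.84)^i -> [1.66, -6.37, 24.48, -93.99, 360.94]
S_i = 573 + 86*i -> [573, 659, 745, 831, 917]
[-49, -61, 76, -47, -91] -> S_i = Random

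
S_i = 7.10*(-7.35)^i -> [7.1, -52.18, 383.56, -2819.16, 20720.86]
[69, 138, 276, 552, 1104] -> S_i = 69*2^i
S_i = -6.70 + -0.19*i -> [-6.7, -6.89, -7.08, -7.27, -7.46]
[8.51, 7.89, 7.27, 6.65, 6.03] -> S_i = 8.51 + -0.62*i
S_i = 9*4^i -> [9, 36, 144, 576, 2304]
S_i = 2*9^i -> [2, 18, 162, 1458, 13122]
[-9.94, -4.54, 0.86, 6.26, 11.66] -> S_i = -9.94 + 5.40*i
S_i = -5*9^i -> [-5, -45, -405, -3645, -32805]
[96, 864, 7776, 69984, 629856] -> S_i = 96*9^i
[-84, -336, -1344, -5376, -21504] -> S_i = -84*4^i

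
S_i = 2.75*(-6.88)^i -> [2.75, -18.92, 130.17, -895.57, 6161.5]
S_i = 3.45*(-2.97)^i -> [3.45, -10.25, 30.43, -90.38, 268.44]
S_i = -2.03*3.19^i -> [-2.03, -6.48, -20.66, -65.9, -210.21]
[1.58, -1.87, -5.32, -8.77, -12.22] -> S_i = 1.58 + -3.45*i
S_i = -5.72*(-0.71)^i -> [-5.72, 4.06, -2.88, 2.05, -1.45]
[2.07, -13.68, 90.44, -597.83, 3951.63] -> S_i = 2.07*(-6.61)^i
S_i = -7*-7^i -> [-7, 49, -343, 2401, -16807]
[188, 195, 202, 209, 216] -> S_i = 188 + 7*i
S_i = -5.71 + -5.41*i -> [-5.71, -11.12, -16.53, -21.94, -27.35]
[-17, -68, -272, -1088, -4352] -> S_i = -17*4^i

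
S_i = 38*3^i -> [38, 114, 342, 1026, 3078]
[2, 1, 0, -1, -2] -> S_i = 2 + -1*i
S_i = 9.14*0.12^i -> [9.14, 1.1, 0.13, 0.02, 0.0]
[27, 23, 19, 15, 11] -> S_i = 27 + -4*i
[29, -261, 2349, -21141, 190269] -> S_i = 29*-9^i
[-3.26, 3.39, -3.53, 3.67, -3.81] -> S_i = -3.26*(-1.04)^i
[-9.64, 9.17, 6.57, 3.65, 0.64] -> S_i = Random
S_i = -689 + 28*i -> [-689, -661, -633, -605, -577]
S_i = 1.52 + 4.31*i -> [1.52, 5.83, 10.14, 14.45, 18.76]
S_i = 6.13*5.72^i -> [6.13, 35.06, 200.56, 1147.22, 6562.13]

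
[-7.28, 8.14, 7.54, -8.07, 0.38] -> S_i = Random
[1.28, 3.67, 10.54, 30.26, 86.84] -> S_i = 1.28*2.87^i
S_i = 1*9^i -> [1, 9, 81, 729, 6561]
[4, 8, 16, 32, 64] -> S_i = 4*2^i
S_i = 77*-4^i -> [77, -308, 1232, -4928, 19712]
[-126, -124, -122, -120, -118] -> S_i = -126 + 2*i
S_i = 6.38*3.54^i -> [6.38, 22.59, 79.95, 283.03, 1001.92]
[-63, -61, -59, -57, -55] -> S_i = -63 + 2*i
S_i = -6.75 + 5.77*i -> [-6.75, -0.98, 4.79, 10.56, 16.33]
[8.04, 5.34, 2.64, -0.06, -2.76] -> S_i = 8.04 + -2.70*i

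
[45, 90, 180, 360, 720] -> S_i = 45*2^i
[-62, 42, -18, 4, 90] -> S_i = Random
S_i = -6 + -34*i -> [-6, -40, -74, -108, -142]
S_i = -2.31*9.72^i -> [-2.31, -22.45, -218.25, -2121.34, -20619.45]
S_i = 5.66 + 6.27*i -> [5.66, 11.93, 18.2, 24.47, 30.74]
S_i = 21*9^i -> [21, 189, 1701, 15309, 137781]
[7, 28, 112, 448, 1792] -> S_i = 7*4^i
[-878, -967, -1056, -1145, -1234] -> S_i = -878 + -89*i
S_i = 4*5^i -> [4, 20, 100, 500, 2500]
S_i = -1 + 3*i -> [-1, 2, 5, 8, 11]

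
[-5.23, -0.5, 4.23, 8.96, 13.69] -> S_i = -5.23 + 4.73*i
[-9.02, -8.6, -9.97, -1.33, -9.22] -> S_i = Random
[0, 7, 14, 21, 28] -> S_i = 0 + 7*i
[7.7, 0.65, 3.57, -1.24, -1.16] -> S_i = Random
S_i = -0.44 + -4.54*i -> [-0.44, -4.98, -9.52, -14.06, -18.6]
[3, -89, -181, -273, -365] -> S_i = 3 + -92*i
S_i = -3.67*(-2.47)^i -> [-3.67, 9.06, -22.39, 55.3, -136.6]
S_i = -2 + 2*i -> [-2, 0, 2, 4, 6]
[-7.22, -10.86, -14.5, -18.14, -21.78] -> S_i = -7.22 + -3.64*i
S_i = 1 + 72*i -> [1, 73, 145, 217, 289]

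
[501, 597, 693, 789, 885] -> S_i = 501 + 96*i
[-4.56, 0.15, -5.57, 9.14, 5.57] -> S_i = Random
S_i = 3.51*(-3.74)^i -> [3.51, -13.13, 49.1, -183.62, 686.74]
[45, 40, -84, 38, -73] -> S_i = Random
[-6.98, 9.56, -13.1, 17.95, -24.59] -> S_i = -6.98*(-1.37)^i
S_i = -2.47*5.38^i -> [-2.47, -13.29, -71.49, -384.63, -2069.31]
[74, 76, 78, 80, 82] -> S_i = 74 + 2*i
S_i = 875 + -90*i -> [875, 785, 695, 605, 515]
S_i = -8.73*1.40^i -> [-8.73, -12.22, -17.11, -23.96, -33.54]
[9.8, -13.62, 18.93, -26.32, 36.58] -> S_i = 9.80*(-1.39)^i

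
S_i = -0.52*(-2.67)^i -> [-0.52, 1.39, -3.71, 9.9, -26.43]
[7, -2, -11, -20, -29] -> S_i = 7 + -9*i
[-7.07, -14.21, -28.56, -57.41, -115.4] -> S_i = -7.07*2.01^i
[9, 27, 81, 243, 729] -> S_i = 9*3^i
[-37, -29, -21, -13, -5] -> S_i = -37 + 8*i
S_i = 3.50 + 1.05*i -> [3.5, 4.55, 5.6, 6.65, 7.7]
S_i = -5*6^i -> [-5, -30, -180, -1080, -6480]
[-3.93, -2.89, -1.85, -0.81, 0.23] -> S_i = -3.93 + 1.04*i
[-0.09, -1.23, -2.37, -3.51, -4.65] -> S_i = -0.09 + -1.14*i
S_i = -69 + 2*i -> [-69, -67, -65, -63, -61]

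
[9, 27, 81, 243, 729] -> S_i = 9*3^i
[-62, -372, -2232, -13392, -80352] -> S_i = -62*6^i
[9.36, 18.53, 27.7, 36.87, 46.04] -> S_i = 9.36 + 9.17*i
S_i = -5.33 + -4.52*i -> [-5.33, -9.85, -14.37, -18.89, -23.41]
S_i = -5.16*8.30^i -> [-5.16, -42.83, -355.47, -2950.42, -24488.49]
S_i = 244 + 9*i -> [244, 253, 262, 271, 280]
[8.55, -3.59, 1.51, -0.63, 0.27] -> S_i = 8.55*(-0.42)^i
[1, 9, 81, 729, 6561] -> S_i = 1*9^i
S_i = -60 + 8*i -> [-60, -52, -44, -36, -28]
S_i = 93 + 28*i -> [93, 121, 149, 177, 205]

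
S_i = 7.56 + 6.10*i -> [7.56, 13.66, 19.76, 25.86, 31.96]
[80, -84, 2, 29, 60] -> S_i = Random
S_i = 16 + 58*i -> [16, 74, 132, 190, 248]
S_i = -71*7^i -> [-71, -497, -3479, -24353, -170471]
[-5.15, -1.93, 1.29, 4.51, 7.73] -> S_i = -5.15 + 3.22*i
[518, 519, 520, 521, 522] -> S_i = 518 + 1*i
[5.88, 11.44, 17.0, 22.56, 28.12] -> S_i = 5.88 + 5.56*i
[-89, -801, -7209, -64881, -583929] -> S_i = -89*9^i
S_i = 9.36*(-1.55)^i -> [9.36, -14.51, 22.49, -34.86, 54.03]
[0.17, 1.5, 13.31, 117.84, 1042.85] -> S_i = 0.17*8.85^i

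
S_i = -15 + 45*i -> [-15, 30, 75, 120, 165]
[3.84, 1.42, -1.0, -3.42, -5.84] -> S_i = 3.84 + -2.42*i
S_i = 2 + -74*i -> [2, -72, -146, -220, -294]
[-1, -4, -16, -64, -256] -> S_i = -1*4^i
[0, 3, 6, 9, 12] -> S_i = 0 + 3*i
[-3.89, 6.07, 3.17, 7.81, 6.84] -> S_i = Random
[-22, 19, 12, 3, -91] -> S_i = Random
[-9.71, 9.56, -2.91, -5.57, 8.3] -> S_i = Random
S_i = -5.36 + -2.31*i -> [-5.36, -7.67, -9.98, -12.29, -14.6]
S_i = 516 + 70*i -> [516, 586, 656, 726, 796]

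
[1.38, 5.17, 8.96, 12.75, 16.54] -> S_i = 1.38 + 3.79*i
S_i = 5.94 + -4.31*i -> [5.94, 1.63, -2.68, -6.99, -11.3]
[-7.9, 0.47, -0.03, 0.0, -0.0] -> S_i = -7.90*(-0.06)^i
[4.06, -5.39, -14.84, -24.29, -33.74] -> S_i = 4.06 + -9.45*i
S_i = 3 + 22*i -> [3, 25, 47, 69, 91]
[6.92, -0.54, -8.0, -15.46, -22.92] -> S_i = 6.92 + -7.46*i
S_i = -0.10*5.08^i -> [-0.1, -0.51, -2.58, -13.11, -66.6]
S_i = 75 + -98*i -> [75, -23, -121, -219, -317]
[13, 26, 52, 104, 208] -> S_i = 13*2^i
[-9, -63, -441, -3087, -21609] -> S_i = -9*7^i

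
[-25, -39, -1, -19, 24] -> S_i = Random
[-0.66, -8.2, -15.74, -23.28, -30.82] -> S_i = -0.66 + -7.54*i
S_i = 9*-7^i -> [9, -63, 441, -3087, 21609]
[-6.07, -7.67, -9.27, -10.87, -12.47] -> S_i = -6.07 + -1.60*i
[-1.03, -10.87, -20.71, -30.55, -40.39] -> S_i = -1.03 + -9.84*i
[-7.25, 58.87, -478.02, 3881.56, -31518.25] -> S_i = -7.25*(-8.12)^i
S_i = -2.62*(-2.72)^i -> [-2.62, 7.13, -19.38, 52.72, -143.41]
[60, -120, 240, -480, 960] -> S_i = 60*-2^i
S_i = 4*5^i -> [4, 20, 100, 500, 2500]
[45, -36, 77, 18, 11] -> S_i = Random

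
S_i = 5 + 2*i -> [5, 7, 9, 11, 13]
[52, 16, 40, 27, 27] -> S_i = Random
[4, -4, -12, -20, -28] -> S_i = 4 + -8*i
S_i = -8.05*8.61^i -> [-8.05, -69.31, -596.76, -5138.13, -44239.32]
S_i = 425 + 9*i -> [425, 434, 443, 452, 461]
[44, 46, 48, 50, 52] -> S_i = 44 + 2*i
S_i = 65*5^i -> [65, 325, 1625, 8125, 40625]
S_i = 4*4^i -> [4, 16, 64, 256, 1024]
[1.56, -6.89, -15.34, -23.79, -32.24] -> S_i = 1.56 + -8.45*i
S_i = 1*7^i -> [1, 7, 49, 343, 2401]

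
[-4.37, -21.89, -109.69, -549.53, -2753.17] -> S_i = -4.37*5.01^i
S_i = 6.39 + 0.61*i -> [6.39, 7.0, 7.61, 8.22, 8.83]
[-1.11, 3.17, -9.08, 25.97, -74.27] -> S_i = -1.11*(-2.86)^i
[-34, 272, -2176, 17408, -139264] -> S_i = -34*-8^i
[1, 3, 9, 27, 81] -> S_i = 1*3^i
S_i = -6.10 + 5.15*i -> [-6.1, -0.95, 4.2, 9.35, 14.5]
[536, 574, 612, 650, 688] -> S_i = 536 + 38*i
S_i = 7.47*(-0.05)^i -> [7.47, -0.37, 0.02, -0.0, 0.0]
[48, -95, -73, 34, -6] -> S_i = Random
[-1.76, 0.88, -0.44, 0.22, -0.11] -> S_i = -1.76*(-0.50)^i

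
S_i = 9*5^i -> [9, 45, 225, 1125, 5625]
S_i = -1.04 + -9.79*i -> [-1.04, -10.83, -20.62, -30.41, -40.2]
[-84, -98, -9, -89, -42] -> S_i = Random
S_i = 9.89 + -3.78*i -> [9.89, 6.11, 2.33, -1.45, -5.23]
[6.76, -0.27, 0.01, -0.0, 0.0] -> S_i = 6.76*(-0.04)^i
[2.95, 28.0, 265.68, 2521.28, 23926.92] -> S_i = 2.95*9.49^i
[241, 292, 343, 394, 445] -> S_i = 241 + 51*i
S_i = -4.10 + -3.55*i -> [-4.1, -7.65, -11.2, -14.75, -18.3]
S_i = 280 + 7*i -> [280, 287, 294, 301, 308]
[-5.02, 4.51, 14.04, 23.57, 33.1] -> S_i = -5.02 + 9.53*i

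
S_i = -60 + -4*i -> [-60, -64, -68, -72, -76]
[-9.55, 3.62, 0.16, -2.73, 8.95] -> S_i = Random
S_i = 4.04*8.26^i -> [4.04, 33.37, 275.64, 2276.78, 18806.22]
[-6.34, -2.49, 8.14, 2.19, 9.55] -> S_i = Random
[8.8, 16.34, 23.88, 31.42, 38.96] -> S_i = 8.80 + 7.54*i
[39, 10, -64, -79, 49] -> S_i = Random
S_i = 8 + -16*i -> [8, -8, -24, -40, -56]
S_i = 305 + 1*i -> [305, 306, 307, 308, 309]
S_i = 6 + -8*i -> [6, -2, -10, -18, -26]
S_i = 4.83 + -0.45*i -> [4.83, 4.38, 3.93, 3.48, 3.03]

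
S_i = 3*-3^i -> [3, -9, 27, -81, 243]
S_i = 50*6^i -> [50, 300, 1800, 10800, 64800]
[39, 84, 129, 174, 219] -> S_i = 39 + 45*i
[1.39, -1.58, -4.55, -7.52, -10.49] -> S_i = 1.39 + -2.97*i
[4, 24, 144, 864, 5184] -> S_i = 4*6^i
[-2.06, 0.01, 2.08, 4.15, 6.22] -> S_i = -2.06 + 2.07*i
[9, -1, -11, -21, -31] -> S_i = 9 + -10*i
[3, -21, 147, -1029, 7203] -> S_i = 3*-7^i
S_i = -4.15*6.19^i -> [-4.15, -25.69, -159.01, -984.28, -6092.71]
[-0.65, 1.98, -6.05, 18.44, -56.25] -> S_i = -0.65*(-3.05)^i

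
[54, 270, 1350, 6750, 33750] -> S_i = 54*5^i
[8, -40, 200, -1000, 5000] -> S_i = 8*-5^i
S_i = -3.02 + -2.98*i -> [-3.02, -6.0, -8.98, -11.96, -14.94]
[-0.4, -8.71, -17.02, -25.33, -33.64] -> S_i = -0.40 + -8.31*i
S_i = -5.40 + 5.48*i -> [-5.4, 0.08, 5.56, 11.04, 16.52]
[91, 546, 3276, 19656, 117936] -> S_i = 91*6^i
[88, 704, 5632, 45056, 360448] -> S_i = 88*8^i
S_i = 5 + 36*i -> [5, 41, 77, 113, 149]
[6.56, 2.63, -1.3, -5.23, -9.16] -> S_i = 6.56 + -3.93*i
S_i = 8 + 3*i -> [8, 11, 14, 17, 20]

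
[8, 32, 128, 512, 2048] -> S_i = 8*4^i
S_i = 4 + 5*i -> [4, 9, 14, 19, 24]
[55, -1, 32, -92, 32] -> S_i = Random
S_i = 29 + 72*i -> [29, 101, 173, 245, 317]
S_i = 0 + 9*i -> [0, 9, 18, 27, 36]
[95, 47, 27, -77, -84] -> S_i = Random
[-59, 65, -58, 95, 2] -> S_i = Random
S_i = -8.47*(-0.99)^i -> [-8.47, 8.39, -8.3, 8.22, -8.14]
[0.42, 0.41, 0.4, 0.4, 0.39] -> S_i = 0.42*0.98^i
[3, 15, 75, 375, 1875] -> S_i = 3*5^i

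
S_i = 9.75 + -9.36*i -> [9.75, 0.39, -8.97, -18.33, -27.69]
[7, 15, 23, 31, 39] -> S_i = 7 + 8*i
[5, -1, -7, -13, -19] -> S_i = 5 + -6*i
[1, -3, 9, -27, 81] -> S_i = 1*-3^i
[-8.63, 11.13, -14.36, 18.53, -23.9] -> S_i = -8.63*(-1.29)^i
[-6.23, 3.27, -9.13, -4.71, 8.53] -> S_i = Random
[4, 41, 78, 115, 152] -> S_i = 4 + 37*i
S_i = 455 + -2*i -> [455, 453, 451, 449, 447]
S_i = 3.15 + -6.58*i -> [3.15, -3.43, -10.01, -16.59, -23.17]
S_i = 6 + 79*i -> [6, 85, 164, 243, 322]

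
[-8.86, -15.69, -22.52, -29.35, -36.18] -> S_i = -8.86 + -6.83*i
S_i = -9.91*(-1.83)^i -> [-9.91, 18.14, -33.19, 60.73, -111.14]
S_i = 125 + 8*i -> [125, 133, 141, 149, 157]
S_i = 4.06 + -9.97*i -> [4.06, -5.91, -15.88, -25.85, -35.82]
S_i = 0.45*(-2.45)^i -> [0.45, -1.1, 2.7, -6.62, 16.21]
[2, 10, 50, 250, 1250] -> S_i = 2*5^i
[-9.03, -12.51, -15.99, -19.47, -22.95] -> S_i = -9.03 + -3.48*i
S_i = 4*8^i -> [4, 32, 256, 2048, 16384]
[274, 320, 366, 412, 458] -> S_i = 274 + 46*i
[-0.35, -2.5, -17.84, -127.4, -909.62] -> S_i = -0.35*7.14^i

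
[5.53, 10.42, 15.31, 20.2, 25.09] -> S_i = 5.53 + 4.89*i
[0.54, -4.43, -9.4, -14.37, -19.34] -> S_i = 0.54 + -4.97*i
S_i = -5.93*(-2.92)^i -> [-5.93, 17.32, -50.56, 147.64, -431.11]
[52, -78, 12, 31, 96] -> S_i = Random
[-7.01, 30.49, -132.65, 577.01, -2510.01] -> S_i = -7.01*(-4.35)^i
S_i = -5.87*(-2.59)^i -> [-5.87, 15.2, -39.38, 101.99, -264.14]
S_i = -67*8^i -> [-67, -536, -4288, -34304, -274432]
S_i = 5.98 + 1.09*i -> [5.98, 7.07, 8.16, 9.25, 10.34]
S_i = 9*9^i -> [9, 81, 729, 6561, 59049]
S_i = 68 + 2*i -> [68, 70, 72, 74, 76]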